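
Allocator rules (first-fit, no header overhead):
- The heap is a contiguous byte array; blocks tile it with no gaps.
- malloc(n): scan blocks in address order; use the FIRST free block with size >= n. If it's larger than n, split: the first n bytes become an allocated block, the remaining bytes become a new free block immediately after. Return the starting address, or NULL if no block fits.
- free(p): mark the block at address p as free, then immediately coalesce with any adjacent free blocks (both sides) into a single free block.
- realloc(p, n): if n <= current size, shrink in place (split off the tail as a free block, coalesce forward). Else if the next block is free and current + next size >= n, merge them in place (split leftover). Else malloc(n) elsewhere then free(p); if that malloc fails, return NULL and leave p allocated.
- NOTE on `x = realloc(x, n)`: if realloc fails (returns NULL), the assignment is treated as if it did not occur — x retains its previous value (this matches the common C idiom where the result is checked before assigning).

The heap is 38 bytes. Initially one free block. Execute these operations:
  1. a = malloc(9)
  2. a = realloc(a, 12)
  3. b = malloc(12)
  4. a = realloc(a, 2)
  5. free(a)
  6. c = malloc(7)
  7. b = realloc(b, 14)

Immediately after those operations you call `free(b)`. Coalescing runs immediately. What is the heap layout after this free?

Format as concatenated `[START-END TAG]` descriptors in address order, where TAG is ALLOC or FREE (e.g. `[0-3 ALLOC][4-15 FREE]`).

Op 1: a = malloc(9) -> a = 0; heap: [0-8 ALLOC][9-37 FREE]
Op 2: a = realloc(a, 12) -> a = 0; heap: [0-11 ALLOC][12-37 FREE]
Op 3: b = malloc(12) -> b = 12; heap: [0-11 ALLOC][12-23 ALLOC][24-37 FREE]
Op 4: a = realloc(a, 2) -> a = 0; heap: [0-1 ALLOC][2-11 FREE][12-23 ALLOC][24-37 FREE]
Op 5: free(a) -> (freed a); heap: [0-11 FREE][12-23 ALLOC][24-37 FREE]
Op 6: c = malloc(7) -> c = 0; heap: [0-6 ALLOC][7-11 FREE][12-23 ALLOC][24-37 FREE]
Op 7: b = realloc(b, 14) -> b = 12; heap: [0-6 ALLOC][7-11 FREE][12-25 ALLOC][26-37 FREE]
free(b): b = 12 -> block [12-25 ALLOC]; mark free, coalesce with adjacent free neighbors -> [0-6 ALLOC][7-37 FREE]

Answer: [0-6 ALLOC][7-37 FREE]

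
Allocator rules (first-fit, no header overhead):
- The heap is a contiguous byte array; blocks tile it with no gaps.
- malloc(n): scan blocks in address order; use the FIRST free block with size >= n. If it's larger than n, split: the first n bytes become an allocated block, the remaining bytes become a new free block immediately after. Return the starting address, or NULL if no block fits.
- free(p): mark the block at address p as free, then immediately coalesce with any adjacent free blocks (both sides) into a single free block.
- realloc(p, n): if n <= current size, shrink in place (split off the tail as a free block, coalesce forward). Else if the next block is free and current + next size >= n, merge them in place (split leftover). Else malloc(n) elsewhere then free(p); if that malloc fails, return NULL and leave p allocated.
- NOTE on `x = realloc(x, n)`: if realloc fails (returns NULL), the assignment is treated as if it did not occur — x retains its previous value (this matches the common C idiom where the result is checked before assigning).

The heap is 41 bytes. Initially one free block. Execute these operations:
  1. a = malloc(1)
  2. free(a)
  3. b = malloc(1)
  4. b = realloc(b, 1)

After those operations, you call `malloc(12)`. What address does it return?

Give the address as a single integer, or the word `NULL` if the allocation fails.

Answer: 1

Derivation:
Op 1: a = malloc(1) -> a = 0; heap: [0-0 ALLOC][1-40 FREE]
Op 2: free(a) -> (freed a); heap: [0-40 FREE]
Op 3: b = malloc(1) -> b = 0; heap: [0-0 ALLOC][1-40 FREE]
Op 4: b = realloc(b, 1) -> b = 0; heap: [0-0 ALLOC][1-40 FREE]
malloc(12): first-fit scan over [0-0 ALLOC][1-40 FREE] -> 1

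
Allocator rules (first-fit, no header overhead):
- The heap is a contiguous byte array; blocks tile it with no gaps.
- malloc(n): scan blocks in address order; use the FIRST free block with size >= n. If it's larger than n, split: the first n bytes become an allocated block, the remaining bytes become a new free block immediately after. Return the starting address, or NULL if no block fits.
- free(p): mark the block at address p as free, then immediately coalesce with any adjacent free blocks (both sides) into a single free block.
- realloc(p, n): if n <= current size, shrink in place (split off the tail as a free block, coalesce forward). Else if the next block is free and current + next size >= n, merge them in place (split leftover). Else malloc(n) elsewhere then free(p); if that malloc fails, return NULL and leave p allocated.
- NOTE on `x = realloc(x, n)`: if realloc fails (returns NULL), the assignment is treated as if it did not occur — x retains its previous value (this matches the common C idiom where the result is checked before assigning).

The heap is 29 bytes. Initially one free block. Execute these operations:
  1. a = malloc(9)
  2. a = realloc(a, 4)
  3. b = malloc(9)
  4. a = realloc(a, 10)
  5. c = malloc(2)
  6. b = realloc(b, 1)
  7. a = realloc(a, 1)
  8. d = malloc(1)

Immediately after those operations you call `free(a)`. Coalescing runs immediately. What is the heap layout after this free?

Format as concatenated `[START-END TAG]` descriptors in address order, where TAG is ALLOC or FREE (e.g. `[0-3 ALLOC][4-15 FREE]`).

Op 1: a = malloc(9) -> a = 0; heap: [0-8 ALLOC][9-28 FREE]
Op 2: a = realloc(a, 4) -> a = 0; heap: [0-3 ALLOC][4-28 FREE]
Op 3: b = malloc(9) -> b = 4; heap: [0-3 ALLOC][4-12 ALLOC][13-28 FREE]
Op 4: a = realloc(a, 10) -> a = 13; heap: [0-3 FREE][4-12 ALLOC][13-22 ALLOC][23-28 FREE]
Op 5: c = malloc(2) -> c = 0; heap: [0-1 ALLOC][2-3 FREE][4-12 ALLOC][13-22 ALLOC][23-28 FREE]
Op 6: b = realloc(b, 1) -> b = 4; heap: [0-1 ALLOC][2-3 FREE][4-4 ALLOC][5-12 FREE][13-22 ALLOC][23-28 FREE]
Op 7: a = realloc(a, 1) -> a = 13; heap: [0-1 ALLOC][2-3 FREE][4-4 ALLOC][5-12 FREE][13-13 ALLOC][14-28 FREE]
Op 8: d = malloc(1) -> d = 2; heap: [0-1 ALLOC][2-2 ALLOC][3-3 FREE][4-4 ALLOC][5-12 FREE][13-13 ALLOC][14-28 FREE]
free(a): a = 13 -> block [13-13 ALLOC]; mark free, coalesce with adjacent free neighbors -> [0-1 ALLOC][2-2 ALLOC][3-3 FREE][4-4 ALLOC][5-28 FREE]

Answer: [0-1 ALLOC][2-2 ALLOC][3-3 FREE][4-4 ALLOC][5-28 FREE]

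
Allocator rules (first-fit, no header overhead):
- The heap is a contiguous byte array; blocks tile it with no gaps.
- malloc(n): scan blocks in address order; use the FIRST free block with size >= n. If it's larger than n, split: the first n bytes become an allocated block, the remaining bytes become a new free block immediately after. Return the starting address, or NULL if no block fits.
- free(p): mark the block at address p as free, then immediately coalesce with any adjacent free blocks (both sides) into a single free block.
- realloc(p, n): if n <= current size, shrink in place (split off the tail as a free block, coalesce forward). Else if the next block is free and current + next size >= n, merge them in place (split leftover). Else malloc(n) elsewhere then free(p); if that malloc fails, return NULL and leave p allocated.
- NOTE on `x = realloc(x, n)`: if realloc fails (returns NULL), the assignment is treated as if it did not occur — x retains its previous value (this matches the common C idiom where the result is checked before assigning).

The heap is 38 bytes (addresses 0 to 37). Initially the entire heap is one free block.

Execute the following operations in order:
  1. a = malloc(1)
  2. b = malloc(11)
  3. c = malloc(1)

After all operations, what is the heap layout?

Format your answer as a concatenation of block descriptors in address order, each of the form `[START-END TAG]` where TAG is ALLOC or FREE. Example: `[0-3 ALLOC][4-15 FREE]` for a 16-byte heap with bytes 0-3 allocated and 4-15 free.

Op 1: a = malloc(1) -> a = 0; heap: [0-0 ALLOC][1-37 FREE]
Op 2: b = malloc(11) -> b = 1; heap: [0-0 ALLOC][1-11 ALLOC][12-37 FREE]
Op 3: c = malloc(1) -> c = 12; heap: [0-0 ALLOC][1-11 ALLOC][12-12 ALLOC][13-37 FREE]

Answer: [0-0 ALLOC][1-11 ALLOC][12-12 ALLOC][13-37 FREE]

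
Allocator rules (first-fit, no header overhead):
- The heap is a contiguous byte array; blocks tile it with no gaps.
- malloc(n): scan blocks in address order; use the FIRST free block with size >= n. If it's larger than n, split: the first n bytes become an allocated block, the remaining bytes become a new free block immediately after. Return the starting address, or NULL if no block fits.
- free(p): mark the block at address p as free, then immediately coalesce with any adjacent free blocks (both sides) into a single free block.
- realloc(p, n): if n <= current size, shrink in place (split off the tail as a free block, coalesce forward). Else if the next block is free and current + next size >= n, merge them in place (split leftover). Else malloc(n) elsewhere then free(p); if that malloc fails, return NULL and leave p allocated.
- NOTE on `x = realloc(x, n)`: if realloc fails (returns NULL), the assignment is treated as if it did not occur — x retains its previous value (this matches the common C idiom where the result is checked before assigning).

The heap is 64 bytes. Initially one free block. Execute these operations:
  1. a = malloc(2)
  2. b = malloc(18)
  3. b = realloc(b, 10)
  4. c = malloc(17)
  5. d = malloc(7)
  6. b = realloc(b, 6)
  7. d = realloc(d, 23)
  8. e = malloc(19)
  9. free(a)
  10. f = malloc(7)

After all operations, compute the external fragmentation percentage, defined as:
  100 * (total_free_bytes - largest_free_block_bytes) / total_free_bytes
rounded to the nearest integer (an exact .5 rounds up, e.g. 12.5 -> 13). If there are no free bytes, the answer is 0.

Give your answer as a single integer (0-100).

Op 1: a = malloc(2) -> a = 0; heap: [0-1 ALLOC][2-63 FREE]
Op 2: b = malloc(18) -> b = 2; heap: [0-1 ALLOC][2-19 ALLOC][20-63 FREE]
Op 3: b = realloc(b, 10) -> b = 2; heap: [0-1 ALLOC][2-11 ALLOC][12-63 FREE]
Op 4: c = malloc(17) -> c = 12; heap: [0-1 ALLOC][2-11 ALLOC][12-28 ALLOC][29-63 FREE]
Op 5: d = malloc(7) -> d = 29; heap: [0-1 ALLOC][2-11 ALLOC][12-28 ALLOC][29-35 ALLOC][36-63 FREE]
Op 6: b = realloc(b, 6) -> b = 2; heap: [0-1 ALLOC][2-7 ALLOC][8-11 FREE][12-28 ALLOC][29-35 ALLOC][36-63 FREE]
Op 7: d = realloc(d, 23) -> d = 29; heap: [0-1 ALLOC][2-7 ALLOC][8-11 FREE][12-28 ALLOC][29-51 ALLOC][52-63 FREE]
Op 8: e = malloc(19) -> e = NULL; heap: [0-1 ALLOC][2-7 ALLOC][8-11 FREE][12-28 ALLOC][29-51 ALLOC][52-63 FREE]
Op 9: free(a) -> (freed a); heap: [0-1 FREE][2-7 ALLOC][8-11 FREE][12-28 ALLOC][29-51 ALLOC][52-63 FREE]
Op 10: f = malloc(7) -> f = 52; heap: [0-1 FREE][2-7 ALLOC][8-11 FREE][12-28 ALLOC][29-51 ALLOC][52-58 ALLOC][59-63 FREE]
Free blocks: [2 4 5] total_free=11 largest=5 -> 100*(11-5)/11 = 600/11 ≈ 54.545 -> rounds to 55

Answer: 55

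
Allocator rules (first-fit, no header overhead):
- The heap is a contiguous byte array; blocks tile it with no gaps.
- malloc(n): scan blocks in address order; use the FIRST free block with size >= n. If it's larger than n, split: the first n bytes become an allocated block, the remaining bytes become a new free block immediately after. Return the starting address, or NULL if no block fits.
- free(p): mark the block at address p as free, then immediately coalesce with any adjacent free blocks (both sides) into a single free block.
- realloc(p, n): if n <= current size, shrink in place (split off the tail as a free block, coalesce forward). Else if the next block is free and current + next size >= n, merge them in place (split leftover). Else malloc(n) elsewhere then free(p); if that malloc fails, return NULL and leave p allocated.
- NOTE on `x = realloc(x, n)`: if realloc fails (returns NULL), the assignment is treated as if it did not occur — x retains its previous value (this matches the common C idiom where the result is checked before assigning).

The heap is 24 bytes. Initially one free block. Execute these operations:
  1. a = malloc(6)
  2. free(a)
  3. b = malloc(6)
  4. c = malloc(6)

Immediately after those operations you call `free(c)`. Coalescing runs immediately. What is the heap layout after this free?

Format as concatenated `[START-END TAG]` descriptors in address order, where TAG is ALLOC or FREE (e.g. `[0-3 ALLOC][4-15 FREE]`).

Op 1: a = malloc(6) -> a = 0; heap: [0-5 ALLOC][6-23 FREE]
Op 2: free(a) -> (freed a); heap: [0-23 FREE]
Op 3: b = malloc(6) -> b = 0; heap: [0-5 ALLOC][6-23 FREE]
Op 4: c = malloc(6) -> c = 6; heap: [0-5 ALLOC][6-11 ALLOC][12-23 FREE]
free(c): c = 6 -> block [6-11 ALLOC]; mark free, coalesce with adjacent free neighbors -> [0-5 ALLOC][6-23 FREE]

Answer: [0-5 ALLOC][6-23 FREE]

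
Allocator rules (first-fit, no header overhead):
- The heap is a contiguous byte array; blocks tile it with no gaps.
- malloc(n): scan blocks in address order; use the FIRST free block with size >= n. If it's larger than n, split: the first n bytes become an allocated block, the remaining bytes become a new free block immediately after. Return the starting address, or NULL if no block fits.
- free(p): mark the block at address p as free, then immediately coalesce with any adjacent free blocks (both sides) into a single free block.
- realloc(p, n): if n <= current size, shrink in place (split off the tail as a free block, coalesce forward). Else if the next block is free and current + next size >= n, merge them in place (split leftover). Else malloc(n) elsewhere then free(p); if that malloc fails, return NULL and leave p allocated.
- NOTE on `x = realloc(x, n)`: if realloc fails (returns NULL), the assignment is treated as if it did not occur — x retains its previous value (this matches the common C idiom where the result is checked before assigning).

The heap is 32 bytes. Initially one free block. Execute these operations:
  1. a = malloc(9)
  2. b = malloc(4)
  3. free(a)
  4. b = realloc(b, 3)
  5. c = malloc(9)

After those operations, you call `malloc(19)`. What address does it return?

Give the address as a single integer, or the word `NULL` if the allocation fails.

Op 1: a = malloc(9) -> a = 0; heap: [0-8 ALLOC][9-31 FREE]
Op 2: b = malloc(4) -> b = 9; heap: [0-8 ALLOC][9-12 ALLOC][13-31 FREE]
Op 3: free(a) -> (freed a); heap: [0-8 FREE][9-12 ALLOC][13-31 FREE]
Op 4: b = realloc(b, 3) -> b = 9; heap: [0-8 FREE][9-11 ALLOC][12-31 FREE]
Op 5: c = malloc(9) -> c = 0; heap: [0-8 ALLOC][9-11 ALLOC][12-31 FREE]
malloc(19): first-fit scan over [0-8 ALLOC][9-11 ALLOC][12-31 FREE] -> 12

Answer: 12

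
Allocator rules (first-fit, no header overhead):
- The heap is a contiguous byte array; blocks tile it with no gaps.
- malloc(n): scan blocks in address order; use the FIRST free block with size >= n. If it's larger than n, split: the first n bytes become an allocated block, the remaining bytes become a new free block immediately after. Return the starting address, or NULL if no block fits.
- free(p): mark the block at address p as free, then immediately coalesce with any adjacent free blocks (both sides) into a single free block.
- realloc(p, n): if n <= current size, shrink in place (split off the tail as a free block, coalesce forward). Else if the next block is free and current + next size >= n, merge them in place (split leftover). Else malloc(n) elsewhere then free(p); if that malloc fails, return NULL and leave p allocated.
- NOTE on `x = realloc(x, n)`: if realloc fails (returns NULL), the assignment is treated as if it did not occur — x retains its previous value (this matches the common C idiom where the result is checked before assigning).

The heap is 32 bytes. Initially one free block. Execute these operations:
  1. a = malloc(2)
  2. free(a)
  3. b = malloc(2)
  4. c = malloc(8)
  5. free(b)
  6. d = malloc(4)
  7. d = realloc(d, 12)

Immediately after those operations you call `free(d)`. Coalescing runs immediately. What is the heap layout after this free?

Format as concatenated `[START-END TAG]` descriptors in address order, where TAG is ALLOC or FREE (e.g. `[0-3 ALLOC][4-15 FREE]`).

Op 1: a = malloc(2) -> a = 0; heap: [0-1 ALLOC][2-31 FREE]
Op 2: free(a) -> (freed a); heap: [0-31 FREE]
Op 3: b = malloc(2) -> b = 0; heap: [0-1 ALLOC][2-31 FREE]
Op 4: c = malloc(8) -> c = 2; heap: [0-1 ALLOC][2-9 ALLOC][10-31 FREE]
Op 5: free(b) -> (freed b); heap: [0-1 FREE][2-9 ALLOC][10-31 FREE]
Op 6: d = malloc(4) -> d = 10; heap: [0-1 FREE][2-9 ALLOC][10-13 ALLOC][14-31 FREE]
Op 7: d = realloc(d, 12) -> d = 10; heap: [0-1 FREE][2-9 ALLOC][10-21 ALLOC][22-31 FREE]
free(d): d = 10 -> block [10-21 ALLOC]; mark free, coalesce with adjacent free neighbors -> [0-1 FREE][2-9 ALLOC][10-31 FREE]

Answer: [0-1 FREE][2-9 ALLOC][10-31 FREE]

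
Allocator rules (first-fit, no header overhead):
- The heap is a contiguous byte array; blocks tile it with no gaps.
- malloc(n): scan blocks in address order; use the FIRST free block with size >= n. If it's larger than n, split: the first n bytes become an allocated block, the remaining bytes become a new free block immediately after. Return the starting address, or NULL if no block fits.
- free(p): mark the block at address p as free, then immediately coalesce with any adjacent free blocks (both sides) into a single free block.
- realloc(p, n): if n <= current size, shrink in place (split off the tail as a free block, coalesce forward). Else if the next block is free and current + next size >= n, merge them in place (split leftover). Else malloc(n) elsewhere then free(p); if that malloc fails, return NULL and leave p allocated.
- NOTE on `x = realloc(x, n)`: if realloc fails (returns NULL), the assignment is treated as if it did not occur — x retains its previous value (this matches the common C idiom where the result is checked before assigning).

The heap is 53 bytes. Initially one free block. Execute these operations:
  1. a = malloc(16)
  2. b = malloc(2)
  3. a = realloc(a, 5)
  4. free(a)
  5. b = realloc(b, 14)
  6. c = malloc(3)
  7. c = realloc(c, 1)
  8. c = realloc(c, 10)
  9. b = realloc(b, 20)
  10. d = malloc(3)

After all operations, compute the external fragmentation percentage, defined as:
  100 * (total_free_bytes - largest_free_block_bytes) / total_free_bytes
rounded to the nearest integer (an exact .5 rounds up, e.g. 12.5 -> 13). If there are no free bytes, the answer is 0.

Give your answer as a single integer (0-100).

Answer: 15

Derivation:
Op 1: a = malloc(16) -> a = 0; heap: [0-15 ALLOC][16-52 FREE]
Op 2: b = malloc(2) -> b = 16; heap: [0-15 ALLOC][16-17 ALLOC][18-52 FREE]
Op 3: a = realloc(a, 5) -> a = 0; heap: [0-4 ALLOC][5-15 FREE][16-17 ALLOC][18-52 FREE]
Op 4: free(a) -> (freed a); heap: [0-15 FREE][16-17 ALLOC][18-52 FREE]
Op 5: b = realloc(b, 14) -> b = 16; heap: [0-15 FREE][16-29 ALLOC][30-52 FREE]
Op 6: c = malloc(3) -> c = 0; heap: [0-2 ALLOC][3-15 FREE][16-29 ALLOC][30-52 FREE]
Op 7: c = realloc(c, 1) -> c = 0; heap: [0-0 ALLOC][1-15 FREE][16-29 ALLOC][30-52 FREE]
Op 8: c = realloc(c, 10) -> c = 0; heap: [0-9 ALLOC][10-15 FREE][16-29 ALLOC][30-52 FREE]
Op 9: b = realloc(b, 20) -> b = 16; heap: [0-9 ALLOC][10-15 FREE][16-35 ALLOC][36-52 FREE]
Op 10: d = malloc(3) -> d = 10; heap: [0-9 ALLOC][10-12 ALLOC][13-15 FREE][16-35 ALLOC][36-52 FREE]
Free blocks: [3 17] total_free=20 largest=17 -> 100*(20-17)/20 = 300/20 = 15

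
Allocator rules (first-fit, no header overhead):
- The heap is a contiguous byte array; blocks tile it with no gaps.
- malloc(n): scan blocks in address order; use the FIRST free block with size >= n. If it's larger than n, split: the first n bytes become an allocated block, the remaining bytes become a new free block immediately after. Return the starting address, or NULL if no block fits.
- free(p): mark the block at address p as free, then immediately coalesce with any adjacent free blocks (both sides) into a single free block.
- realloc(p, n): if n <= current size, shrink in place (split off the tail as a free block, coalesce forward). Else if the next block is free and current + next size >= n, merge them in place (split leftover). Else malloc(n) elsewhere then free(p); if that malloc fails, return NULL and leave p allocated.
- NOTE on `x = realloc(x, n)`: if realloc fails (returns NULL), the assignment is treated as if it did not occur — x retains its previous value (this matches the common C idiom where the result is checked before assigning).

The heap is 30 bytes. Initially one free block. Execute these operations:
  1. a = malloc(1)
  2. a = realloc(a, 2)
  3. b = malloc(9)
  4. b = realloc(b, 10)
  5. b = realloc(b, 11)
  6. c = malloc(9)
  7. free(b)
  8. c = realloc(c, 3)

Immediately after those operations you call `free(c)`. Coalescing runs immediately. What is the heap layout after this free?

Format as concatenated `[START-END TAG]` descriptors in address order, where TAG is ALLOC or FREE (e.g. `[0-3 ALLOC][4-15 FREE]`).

Op 1: a = malloc(1) -> a = 0; heap: [0-0 ALLOC][1-29 FREE]
Op 2: a = realloc(a, 2) -> a = 0; heap: [0-1 ALLOC][2-29 FREE]
Op 3: b = malloc(9) -> b = 2; heap: [0-1 ALLOC][2-10 ALLOC][11-29 FREE]
Op 4: b = realloc(b, 10) -> b = 2; heap: [0-1 ALLOC][2-11 ALLOC][12-29 FREE]
Op 5: b = realloc(b, 11) -> b = 2; heap: [0-1 ALLOC][2-12 ALLOC][13-29 FREE]
Op 6: c = malloc(9) -> c = 13; heap: [0-1 ALLOC][2-12 ALLOC][13-21 ALLOC][22-29 FREE]
Op 7: free(b) -> (freed b); heap: [0-1 ALLOC][2-12 FREE][13-21 ALLOC][22-29 FREE]
Op 8: c = realloc(c, 3) -> c = 13; heap: [0-1 ALLOC][2-12 FREE][13-15 ALLOC][16-29 FREE]
free(c): c = 13 -> block [13-15 ALLOC]; mark free, coalesce with adjacent free neighbors -> [0-1 ALLOC][2-29 FREE]

Answer: [0-1 ALLOC][2-29 FREE]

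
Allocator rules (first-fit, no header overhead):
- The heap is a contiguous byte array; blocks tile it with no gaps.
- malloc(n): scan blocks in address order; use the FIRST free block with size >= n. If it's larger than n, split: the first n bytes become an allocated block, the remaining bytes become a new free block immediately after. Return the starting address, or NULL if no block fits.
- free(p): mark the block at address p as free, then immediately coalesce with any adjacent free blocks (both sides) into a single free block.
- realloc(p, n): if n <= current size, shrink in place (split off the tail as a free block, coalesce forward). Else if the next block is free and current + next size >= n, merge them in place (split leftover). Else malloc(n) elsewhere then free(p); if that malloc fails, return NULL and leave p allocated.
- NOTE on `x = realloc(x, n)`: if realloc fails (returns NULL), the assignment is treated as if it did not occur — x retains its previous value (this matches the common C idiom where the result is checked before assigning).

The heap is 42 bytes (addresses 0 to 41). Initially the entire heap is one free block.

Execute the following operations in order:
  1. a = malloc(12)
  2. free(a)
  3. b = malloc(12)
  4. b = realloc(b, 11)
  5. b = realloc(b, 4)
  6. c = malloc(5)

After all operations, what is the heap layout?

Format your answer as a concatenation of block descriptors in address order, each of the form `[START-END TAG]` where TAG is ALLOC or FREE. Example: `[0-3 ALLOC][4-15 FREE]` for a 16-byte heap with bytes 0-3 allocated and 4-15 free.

Answer: [0-3 ALLOC][4-8 ALLOC][9-41 FREE]

Derivation:
Op 1: a = malloc(12) -> a = 0; heap: [0-11 ALLOC][12-41 FREE]
Op 2: free(a) -> (freed a); heap: [0-41 FREE]
Op 3: b = malloc(12) -> b = 0; heap: [0-11 ALLOC][12-41 FREE]
Op 4: b = realloc(b, 11) -> b = 0; heap: [0-10 ALLOC][11-41 FREE]
Op 5: b = realloc(b, 4) -> b = 0; heap: [0-3 ALLOC][4-41 FREE]
Op 6: c = malloc(5) -> c = 4; heap: [0-3 ALLOC][4-8 ALLOC][9-41 FREE]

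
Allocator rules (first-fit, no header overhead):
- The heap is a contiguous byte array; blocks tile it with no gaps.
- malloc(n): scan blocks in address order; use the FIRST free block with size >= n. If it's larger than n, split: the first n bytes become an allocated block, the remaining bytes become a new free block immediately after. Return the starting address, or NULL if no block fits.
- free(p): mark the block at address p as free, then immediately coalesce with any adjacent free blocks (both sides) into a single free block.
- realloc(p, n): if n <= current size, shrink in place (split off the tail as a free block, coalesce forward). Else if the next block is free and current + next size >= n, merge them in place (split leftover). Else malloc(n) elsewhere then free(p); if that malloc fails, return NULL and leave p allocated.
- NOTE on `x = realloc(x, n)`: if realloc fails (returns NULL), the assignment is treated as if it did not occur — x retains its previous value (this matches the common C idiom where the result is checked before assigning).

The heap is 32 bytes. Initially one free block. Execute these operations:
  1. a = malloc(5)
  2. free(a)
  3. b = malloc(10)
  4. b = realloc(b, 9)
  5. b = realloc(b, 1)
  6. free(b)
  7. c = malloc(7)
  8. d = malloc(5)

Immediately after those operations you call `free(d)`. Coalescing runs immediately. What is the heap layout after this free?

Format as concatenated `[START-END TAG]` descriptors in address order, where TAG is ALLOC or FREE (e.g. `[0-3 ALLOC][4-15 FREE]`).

Op 1: a = malloc(5) -> a = 0; heap: [0-4 ALLOC][5-31 FREE]
Op 2: free(a) -> (freed a); heap: [0-31 FREE]
Op 3: b = malloc(10) -> b = 0; heap: [0-9 ALLOC][10-31 FREE]
Op 4: b = realloc(b, 9) -> b = 0; heap: [0-8 ALLOC][9-31 FREE]
Op 5: b = realloc(b, 1) -> b = 0; heap: [0-0 ALLOC][1-31 FREE]
Op 6: free(b) -> (freed b); heap: [0-31 FREE]
Op 7: c = malloc(7) -> c = 0; heap: [0-6 ALLOC][7-31 FREE]
Op 8: d = malloc(5) -> d = 7; heap: [0-6 ALLOC][7-11 ALLOC][12-31 FREE]
free(d): d = 7 -> block [7-11 ALLOC]; mark free, coalesce with adjacent free neighbors -> [0-6 ALLOC][7-31 FREE]

Answer: [0-6 ALLOC][7-31 FREE]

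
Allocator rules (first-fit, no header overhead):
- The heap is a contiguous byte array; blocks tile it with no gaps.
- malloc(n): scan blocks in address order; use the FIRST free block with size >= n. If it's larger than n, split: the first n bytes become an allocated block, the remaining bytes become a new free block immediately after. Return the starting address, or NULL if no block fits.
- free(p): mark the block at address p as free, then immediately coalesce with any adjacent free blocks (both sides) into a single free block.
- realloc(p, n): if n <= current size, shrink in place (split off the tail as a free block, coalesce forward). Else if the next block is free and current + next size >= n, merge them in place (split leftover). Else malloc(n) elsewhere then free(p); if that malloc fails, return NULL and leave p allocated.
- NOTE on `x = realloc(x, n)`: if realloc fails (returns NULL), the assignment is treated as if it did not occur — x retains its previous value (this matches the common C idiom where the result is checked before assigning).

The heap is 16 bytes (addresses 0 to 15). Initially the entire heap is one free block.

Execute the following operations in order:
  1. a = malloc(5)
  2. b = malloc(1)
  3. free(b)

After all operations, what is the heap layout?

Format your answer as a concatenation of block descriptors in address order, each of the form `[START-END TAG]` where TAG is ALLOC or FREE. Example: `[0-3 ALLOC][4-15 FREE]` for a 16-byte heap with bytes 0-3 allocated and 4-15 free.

Op 1: a = malloc(5) -> a = 0; heap: [0-4 ALLOC][5-15 FREE]
Op 2: b = malloc(1) -> b = 5; heap: [0-4 ALLOC][5-5 ALLOC][6-15 FREE]
Op 3: free(b) -> (freed b); heap: [0-4 ALLOC][5-15 FREE]

Answer: [0-4 ALLOC][5-15 FREE]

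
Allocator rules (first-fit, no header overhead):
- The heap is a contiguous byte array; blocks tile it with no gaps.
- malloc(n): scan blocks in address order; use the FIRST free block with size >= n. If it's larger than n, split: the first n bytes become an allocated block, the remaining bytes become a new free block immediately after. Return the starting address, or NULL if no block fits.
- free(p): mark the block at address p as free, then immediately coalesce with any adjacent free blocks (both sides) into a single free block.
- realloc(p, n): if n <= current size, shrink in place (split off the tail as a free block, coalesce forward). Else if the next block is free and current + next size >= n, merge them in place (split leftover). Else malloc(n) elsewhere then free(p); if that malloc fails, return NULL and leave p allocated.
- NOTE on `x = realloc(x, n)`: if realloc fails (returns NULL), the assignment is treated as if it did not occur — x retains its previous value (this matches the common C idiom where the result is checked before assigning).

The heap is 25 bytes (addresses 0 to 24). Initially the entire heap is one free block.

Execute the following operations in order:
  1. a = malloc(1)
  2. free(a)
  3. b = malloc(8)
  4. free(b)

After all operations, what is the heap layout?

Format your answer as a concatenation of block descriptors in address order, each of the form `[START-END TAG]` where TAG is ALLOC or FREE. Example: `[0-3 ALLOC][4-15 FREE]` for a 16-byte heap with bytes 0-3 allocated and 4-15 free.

Op 1: a = malloc(1) -> a = 0; heap: [0-0 ALLOC][1-24 FREE]
Op 2: free(a) -> (freed a); heap: [0-24 FREE]
Op 3: b = malloc(8) -> b = 0; heap: [0-7 ALLOC][8-24 FREE]
Op 4: free(b) -> (freed b); heap: [0-24 FREE]

Answer: [0-24 FREE]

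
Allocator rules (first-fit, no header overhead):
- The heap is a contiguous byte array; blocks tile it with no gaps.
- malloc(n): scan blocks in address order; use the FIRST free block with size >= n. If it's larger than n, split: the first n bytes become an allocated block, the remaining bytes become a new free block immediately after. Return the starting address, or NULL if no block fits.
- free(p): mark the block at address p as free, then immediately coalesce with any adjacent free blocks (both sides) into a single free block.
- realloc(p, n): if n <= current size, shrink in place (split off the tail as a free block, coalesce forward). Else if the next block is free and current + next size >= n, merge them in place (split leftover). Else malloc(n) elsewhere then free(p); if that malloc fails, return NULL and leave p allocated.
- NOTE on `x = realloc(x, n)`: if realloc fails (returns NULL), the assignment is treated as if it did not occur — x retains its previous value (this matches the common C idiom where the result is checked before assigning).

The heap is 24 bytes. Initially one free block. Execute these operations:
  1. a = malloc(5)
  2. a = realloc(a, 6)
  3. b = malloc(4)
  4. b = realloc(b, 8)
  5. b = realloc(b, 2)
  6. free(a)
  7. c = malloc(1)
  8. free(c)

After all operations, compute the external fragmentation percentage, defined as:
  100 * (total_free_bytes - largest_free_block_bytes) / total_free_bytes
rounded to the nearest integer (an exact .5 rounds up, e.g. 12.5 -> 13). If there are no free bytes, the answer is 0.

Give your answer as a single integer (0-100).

Answer: 27

Derivation:
Op 1: a = malloc(5) -> a = 0; heap: [0-4 ALLOC][5-23 FREE]
Op 2: a = realloc(a, 6) -> a = 0; heap: [0-5 ALLOC][6-23 FREE]
Op 3: b = malloc(4) -> b = 6; heap: [0-5 ALLOC][6-9 ALLOC][10-23 FREE]
Op 4: b = realloc(b, 8) -> b = 6; heap: [0-5 ALLOC][6-13 ALLOC][14-23 FREE]
Op 5: b = realloc(b, 2) -> b = 6; heap: [0-5 ALLOC][6-7 ALLOC][8-23 FREE]
Op 6: free(a) -> (freed a); heap: [0-5 FREE][6-7 ALLOC][8-23 FREE]
Op 7: c = malloc(1) -> c = 0; heap: [0-0 ALLOC][1-5 FREE][6-7 ALLOC][8-23 FREE]
Op 8: free(c) -> (freed c); heap: [0-5 FREE][6-7 ALLOC][8-23 FREE]
Free blocks: [6 16] total_free=22 largest=16 -> 100*(22-16)/22 = 600/22 ≈ 27.273 -> rounds to 27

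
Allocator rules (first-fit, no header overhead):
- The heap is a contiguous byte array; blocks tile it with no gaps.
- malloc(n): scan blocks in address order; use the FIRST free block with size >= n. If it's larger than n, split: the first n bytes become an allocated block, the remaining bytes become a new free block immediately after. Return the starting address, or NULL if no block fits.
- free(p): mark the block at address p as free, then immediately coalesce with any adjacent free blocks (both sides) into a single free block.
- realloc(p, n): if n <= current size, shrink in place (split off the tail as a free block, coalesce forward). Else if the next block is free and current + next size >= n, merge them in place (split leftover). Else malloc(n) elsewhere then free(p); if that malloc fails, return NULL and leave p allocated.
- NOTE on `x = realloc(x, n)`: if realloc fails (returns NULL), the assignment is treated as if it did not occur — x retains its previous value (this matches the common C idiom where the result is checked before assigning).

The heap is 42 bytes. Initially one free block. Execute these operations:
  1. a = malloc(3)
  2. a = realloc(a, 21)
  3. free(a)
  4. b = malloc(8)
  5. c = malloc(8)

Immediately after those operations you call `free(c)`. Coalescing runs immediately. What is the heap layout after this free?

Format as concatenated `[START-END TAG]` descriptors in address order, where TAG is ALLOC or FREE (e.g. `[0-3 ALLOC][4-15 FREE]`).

Answer: [0-7 ALLOC][8-41 FREE]

Derivation:
Op 1: a = malloc(3) -> a = 0; heap: [0-2 ALLOC][3-41 FREE]
Op 2: a = realloc(a, 21) -> a = 0; heap: [0-20 ALLOC][21-41 FREE]
Op 3: free(a) -> (freed a); heap: [0-41 FREE]
Op 4: b = malloc(8) -> b = 0; heap: [0-7 ALLOC][8-41 FREE]
Op 5: c = malloc(8) -> c = 8; heap: [0-7 ALLOC][8-15 ALLOC][16-41 FREE]
free(c): c = 8 -> block [8-15 ALLOC]; mark free, coalesce with adjacent free neighbors -> [0-7 ALLOC][8-41 FREE]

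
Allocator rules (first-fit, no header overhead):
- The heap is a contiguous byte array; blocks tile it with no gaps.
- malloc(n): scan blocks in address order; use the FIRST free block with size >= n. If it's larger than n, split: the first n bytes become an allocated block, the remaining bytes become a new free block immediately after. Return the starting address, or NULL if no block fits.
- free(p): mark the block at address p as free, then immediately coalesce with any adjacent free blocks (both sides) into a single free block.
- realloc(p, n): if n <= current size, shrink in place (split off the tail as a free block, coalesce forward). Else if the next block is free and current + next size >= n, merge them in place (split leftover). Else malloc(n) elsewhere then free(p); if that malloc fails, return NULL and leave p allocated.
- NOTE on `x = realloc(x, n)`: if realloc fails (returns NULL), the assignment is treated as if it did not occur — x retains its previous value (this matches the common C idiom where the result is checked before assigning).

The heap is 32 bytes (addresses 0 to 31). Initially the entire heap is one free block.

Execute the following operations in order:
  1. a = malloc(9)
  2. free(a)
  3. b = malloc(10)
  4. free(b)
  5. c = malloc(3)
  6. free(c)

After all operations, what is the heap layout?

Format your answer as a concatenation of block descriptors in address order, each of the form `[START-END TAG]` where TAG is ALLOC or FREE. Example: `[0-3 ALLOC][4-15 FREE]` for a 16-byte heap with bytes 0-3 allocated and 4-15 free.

Op 1: a = malloc(9) -> a = 0; heap: [0-8 ALLOC][9-31 FREE]
Op 2: free(a) -> (freed a); heap: [0-31 FREE]
Op 3: b = malloc(10) -> b = 0; heap: [0-9 ALLOC][10-31 FREE]
Op 4: free(b) -> (freed b); heap: [0-31 FREE]
Op 5: c = malloc(3) -> c = 0; heap: [0-2 ALLOC][3-31 FREE]
Op 6: free(c) -> (freed c); heap: [0-31 FREE]

Answer: [0-31 FREE]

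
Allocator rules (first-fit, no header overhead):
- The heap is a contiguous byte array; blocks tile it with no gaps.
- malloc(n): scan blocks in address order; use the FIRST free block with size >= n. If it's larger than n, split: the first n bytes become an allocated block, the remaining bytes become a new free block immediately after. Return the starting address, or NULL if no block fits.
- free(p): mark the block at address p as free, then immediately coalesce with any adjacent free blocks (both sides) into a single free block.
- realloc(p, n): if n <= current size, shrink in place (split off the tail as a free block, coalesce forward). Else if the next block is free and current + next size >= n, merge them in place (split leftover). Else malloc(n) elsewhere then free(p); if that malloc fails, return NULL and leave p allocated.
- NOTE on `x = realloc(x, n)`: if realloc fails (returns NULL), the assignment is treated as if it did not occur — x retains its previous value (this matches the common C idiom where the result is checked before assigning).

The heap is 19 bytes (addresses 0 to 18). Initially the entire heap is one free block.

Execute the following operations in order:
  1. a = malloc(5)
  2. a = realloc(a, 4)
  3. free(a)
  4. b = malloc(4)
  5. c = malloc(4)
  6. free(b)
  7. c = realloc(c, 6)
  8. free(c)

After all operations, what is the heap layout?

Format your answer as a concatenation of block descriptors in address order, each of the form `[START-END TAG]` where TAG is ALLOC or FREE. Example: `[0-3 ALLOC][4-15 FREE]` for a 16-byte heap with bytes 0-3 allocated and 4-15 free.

Answer: [0-18 FREE]

Derivation:
Op 1: a = malloc(5) -> a = 0; heap: [0-4 ALLOC][5-18 FREE]
Op 2: a = realloc(a, 4) -> a = 0; heap: [0-3 ALLOC][4-18 FREE]
Op 3: free(a) -> (freed a); heap: [0-18 FREE]
Op 4: b = malloc(4) -> b = 0; heap: [0-3 ALLOC][4-18 FREE]
Op 5: c = malloc(4) -> c = 4; heap: [0-3 ALLOC][4-7 ALLOC][8-18 FREE]
Op 6: free(b) -> (freed b); heap: [0-3 FREE][4-7 ALLOC][8-18 FREE]
Op 7: c = realloc(c, 6) -> c = 4; heap: [0-3 FREE][4-9 ALLOC][10-18 FREE]
Op 8: free(c) -> (freed c); heap: [0-18 FREE]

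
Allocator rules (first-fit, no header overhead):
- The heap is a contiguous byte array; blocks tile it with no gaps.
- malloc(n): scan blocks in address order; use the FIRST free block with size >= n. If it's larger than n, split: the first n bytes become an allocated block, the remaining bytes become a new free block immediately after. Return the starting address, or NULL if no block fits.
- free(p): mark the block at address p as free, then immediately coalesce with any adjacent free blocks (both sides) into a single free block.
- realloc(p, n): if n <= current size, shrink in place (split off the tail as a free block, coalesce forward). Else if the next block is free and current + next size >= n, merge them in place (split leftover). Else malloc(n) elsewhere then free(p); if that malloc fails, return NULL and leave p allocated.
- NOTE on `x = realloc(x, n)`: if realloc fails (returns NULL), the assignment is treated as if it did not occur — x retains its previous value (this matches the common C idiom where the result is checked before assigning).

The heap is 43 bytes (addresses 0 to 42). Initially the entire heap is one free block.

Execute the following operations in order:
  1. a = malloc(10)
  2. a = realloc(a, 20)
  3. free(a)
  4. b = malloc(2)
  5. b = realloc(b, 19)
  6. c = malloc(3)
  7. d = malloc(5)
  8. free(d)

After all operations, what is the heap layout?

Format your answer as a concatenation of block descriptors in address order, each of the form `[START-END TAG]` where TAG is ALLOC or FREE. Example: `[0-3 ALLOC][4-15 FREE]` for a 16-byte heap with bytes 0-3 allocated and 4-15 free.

Answer: [0-18 ALLOC][19-21 ALLOC][22-42 FREE]

Derivation:
Op 1: a = malloc(10) -> a = 0; heap: [0-9 ALLOC][10-42 FREE]
Op 2: a = realloc(a, 20) -> a = 0; heap: [0-19 ALLOC][20-42 FREE]
Op 3: free(a) -> (freed a); heap: [0-42 FREE]
Op 4: b = malloc(2) -> b = 0; heap: [0-1 ALLOC][2-42 FREE]
Op 5: b = realloc(b, 19) -> b = 0; heap: [0-18 ALLOC][19-42 FREE]
Op 6: c = malloc(3) -> c = 19; heap: [0-18 ALLOC][19-21 ALLOC][22-42 FREE]
Op 7: d = malloc(5) -> d = 22; heap: [0-18 ALLOC][19-21 ALLOC][22-26 ALLOC][27-42 FREE]
Op 8: free(d) -> (freed d); heap: [0-18 ALLOC][19-21 ALLOC][22-42 FREE]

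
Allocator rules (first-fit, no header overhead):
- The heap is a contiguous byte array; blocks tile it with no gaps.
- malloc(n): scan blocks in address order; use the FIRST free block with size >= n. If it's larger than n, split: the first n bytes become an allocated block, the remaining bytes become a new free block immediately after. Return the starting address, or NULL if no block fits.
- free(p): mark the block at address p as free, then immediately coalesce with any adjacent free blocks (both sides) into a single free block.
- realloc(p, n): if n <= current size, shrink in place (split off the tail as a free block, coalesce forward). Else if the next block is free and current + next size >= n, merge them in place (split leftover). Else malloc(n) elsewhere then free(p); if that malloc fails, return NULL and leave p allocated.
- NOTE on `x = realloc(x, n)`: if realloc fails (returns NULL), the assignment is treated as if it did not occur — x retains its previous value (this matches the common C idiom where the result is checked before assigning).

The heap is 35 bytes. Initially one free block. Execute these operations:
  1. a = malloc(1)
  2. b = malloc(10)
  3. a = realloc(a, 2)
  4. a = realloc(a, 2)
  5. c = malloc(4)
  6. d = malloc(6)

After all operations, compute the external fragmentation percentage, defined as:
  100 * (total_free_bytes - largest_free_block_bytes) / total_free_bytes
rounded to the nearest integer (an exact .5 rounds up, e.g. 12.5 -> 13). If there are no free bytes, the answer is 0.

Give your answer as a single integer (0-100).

Op 1: a = malloc(1) -> a = 0; heap: [0-0 ALLOC][1-34 FREE]
Op 2: b = malloc(10) -> b = 1; heap: [0-0 ALLOC][1-10 ALLOC][11-34 FREE]
Op 3: a = realloc(a, 2) -> a = 11; heap: [0-0 FREE][1-10 ALLOC][11-12 ALLOC][13-34 FREE]
Op 4: a = realloc(a, 2) -> a = 11; heap: [0-0 FREE][1-10 ALLOC][11-12 ALLOC][13-34 FREE]
Op 5: c = malloc(4) -> c = 13; heap: [0-0 FREE][1-10 ALLOC][11-12 ALLOC][13-16 ALLOC][17-34 FREE]
Op 6: d = malloc(6) -> d = 17; heap: [0-0 FREE][1-10 ALLOC][11-12 ALLOC][13-16 ALLOC][17-22 ALLOC][23-34 FREE]
Free blocks: [1 12] total_free=13 largest=12 -> 100*(13-12)/13 = 100/13 ≈ 7.692 -> rounds to 8

Answer: 8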